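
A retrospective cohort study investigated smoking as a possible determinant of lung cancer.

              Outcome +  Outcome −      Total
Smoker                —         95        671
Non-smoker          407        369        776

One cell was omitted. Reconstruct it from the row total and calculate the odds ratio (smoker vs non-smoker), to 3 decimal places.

5.497

The missing cell is in the exposed row: 671 − 95 = 576.
So a = 576, b = 95, c = 407, d = 369.
OR = (a·d)/(b·c) = (576 × 369) / (95 × 407) = 212544 / 38665 = 5.49706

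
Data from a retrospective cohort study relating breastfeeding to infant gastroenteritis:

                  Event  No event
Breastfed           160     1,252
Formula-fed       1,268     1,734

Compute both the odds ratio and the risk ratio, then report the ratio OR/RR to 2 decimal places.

Cells: a = 160, b = 1252, c = 1268, d = 1734.
OR = (160·1734)/(1252·1268) = 277440/1587536 = 0.17476
Risk in exposed = 160/1412 = 0.11331; risk in unexposed = 1268/3002 = 0.42239; RR = 0.26827
OR/RR = 0.17476 / 0.26827 = 0.65143
The outcome is not rare, so the OR lies further from 1 than the RR.

0.65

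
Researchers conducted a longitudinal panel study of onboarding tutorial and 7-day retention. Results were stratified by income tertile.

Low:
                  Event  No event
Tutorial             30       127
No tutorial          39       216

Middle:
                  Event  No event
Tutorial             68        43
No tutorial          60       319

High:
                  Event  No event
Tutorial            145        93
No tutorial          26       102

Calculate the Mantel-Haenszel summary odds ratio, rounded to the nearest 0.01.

OR_MH = Σ(aᵢdᵢ/nᵢ) / Σ(bᵢcᵢ/nᵢ), where nᵢ is the stratum total.
Stratum 1 (Low): n = 412; a·d/n = 30·216/412 = 15.7282; b·c/n = 127·39/412 = 12.0218
Stratum 2 (Middle): n = 490; a·d/n = 68·319/490 = 44.2694; b·c/n = 43·60/490 = 5.2653
Stratum 3 (High): n = 366; a·d/n = 145·102/366 = 40.4098; b·c/n = 93·26/366 = 6.6066
OR_MH = (15.7282 + 44.2694 + 40.4098) / (12.0218 + 5.2653 + 6.6066) = 100.4074 / 23.8937 = 4.20225

4.20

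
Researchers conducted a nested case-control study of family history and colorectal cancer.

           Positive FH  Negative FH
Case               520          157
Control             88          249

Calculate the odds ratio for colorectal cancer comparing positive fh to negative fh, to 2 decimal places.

9.37

Reading the table with exposure as columns: a = 520 (Positive FH, case), b = 88 (Positive FH, non-case), c = 157 (Negative FH, case), d = 249.
OR = (a·d)/(b·c) = (520 × 249) / (88 × 157) = 129480 / 13816 = 9.37174
The odds of colorectal cancer are about 9.37 times as high in the positive fh group.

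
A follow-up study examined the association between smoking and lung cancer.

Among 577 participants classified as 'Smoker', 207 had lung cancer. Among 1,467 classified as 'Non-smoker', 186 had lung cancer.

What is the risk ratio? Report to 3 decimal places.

2.830

From the description: a = 207, b = 370, c = 186, d = 1281.
Risk in exposed = 207/577 = 0.35875; risk in unexposed = 186/1467 = 0.12679.
RR = 0.35875 / 0.12679 = 2.82951
The risk among the exposed is 2.83 times that among the unexposed.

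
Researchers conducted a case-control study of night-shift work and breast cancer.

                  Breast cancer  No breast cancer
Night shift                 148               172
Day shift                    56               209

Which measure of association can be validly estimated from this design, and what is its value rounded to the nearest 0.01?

Cells: a = 148, b = 172, c = 56, d = 209.
This is a case-control study: participants were sampled on outcome status, so risks in the source population cannot be estimated directly — relative risk is not valid here. The odds ratio is the appropriate measure.
OR = (a·d)/(b·c) = (148 × 209) / (172 × 56) = 30932 / 9632 = 3.21138

3.21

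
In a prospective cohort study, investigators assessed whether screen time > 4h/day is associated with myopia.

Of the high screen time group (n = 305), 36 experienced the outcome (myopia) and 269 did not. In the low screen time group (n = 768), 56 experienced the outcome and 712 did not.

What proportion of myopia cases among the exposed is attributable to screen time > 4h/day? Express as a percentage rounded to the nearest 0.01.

From the description: a = 36, b = 269, c = 56, d = 712.
Risk in exposed = 36/305 = 0.11803; risk in unexposed = 56/768 = 0.07292.
RR = 0.11803/0.07292 = 1.61874
AR% = (RR − 1)/RR × 100 = (1.61874 − 1)/1.61874 × 100 = 38.2234%

38.22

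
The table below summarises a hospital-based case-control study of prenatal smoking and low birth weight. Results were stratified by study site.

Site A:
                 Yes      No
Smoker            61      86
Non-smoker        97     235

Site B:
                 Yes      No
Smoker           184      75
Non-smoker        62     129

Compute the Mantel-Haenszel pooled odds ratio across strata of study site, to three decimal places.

OR_MH = Σ(aᵢdᵢ/nᵢ) / Σ(bᵢcᵢ/nᵢ), where nᵢ is the stratum total.
Stratum 1 (Site A): n = 479; a·d/n = 61·235/479 = 29.9269; b·c/n = 86·97/479 = 17.4154
Stratum 2 (Site B): n = 450; a·d/n = 184·129/450 = 52.7467; b·c/n = 75·62/450 = 10.3333
OR_MH = (29.9269 + 52.7467) / (17.4154 + 10.3333) = 82.6736 / 27.7488 = 2.97936

2.979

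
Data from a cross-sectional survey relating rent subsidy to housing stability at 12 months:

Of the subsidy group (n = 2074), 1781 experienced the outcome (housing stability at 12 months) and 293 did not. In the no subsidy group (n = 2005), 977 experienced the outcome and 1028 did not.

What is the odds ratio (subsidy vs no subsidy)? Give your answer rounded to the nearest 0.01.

From the description: a = 1781, b = 293, c = 977, d = 1028.
OR = (a·d)/(b·c) = (1781 × 1028) / (293 × 977) = 1830868 / 286261 = 6.39580
The odds of housing stability at 12 months are about 6.40 times as high in the subsidy group.

6.40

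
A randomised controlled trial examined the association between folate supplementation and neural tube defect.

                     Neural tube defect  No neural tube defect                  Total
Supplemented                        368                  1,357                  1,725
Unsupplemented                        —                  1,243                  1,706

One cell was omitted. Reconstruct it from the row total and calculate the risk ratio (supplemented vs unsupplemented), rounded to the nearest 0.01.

0.79

The missing cell is in the unexposed row: 1706 − 1243 = 463.
So a = 368, b = 1357, c = 463, d = 1243.
RR = [a/(a+b)] / [c/(c+d)] = (368/1725) / (463/1706) = 0.21333/0.27140 = 0.78606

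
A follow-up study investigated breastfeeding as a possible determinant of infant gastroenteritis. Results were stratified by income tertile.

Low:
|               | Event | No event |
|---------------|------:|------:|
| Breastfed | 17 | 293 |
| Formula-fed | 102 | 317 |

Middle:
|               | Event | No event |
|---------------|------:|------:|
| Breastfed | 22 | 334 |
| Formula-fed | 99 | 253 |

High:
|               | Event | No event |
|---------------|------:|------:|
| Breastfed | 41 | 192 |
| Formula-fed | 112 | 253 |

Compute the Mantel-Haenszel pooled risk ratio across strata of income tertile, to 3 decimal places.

RR_MH = Σ(aᵢ·n₀ᵢ/nᵢ) / Σ(cᵢ·n₁ᵢ/nᵢ), with n₁ᵢ = aᵢ+bᵢ (exposed), n₀ᵢ = cᵢ+dᵢ (unexposed), nᵢ = n₁ᵢ+n₀ᵢ.
Stratum 1 (Low): n₁ = 310, n₀ = 419, n = 729; a·n₀/n = 17·419/729 = 9.7709; c·n₁/n = 102·310/729 = 43.3745
Stratum 2 (Middle): n₁ = 356, n₀ = 352, n = 708; a·n₀/n = 22·352/708 = 10.9379; c·n₁/n = 99·356/708 = 49.7797
Stratum 3 (High): n₁ = 233, n₀ = 365, n = 598; a·n₀/n = 41·365/598 = 25.0251; c·n₁/n = 112·233/598 = 43.6388
RR_MH = (9.7709 + 10.9379 + 25.0251) / (43.3745 + 49.7797 + 43.6388) = 45.7339 / 136.7929 = 0.33433

0.334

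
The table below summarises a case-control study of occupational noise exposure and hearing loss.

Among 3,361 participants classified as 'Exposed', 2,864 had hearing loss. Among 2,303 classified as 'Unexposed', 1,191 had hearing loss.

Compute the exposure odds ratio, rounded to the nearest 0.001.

5.380

From the description: a = 2864, b = 497, c = 1191, d = 1112.
OR = (a·d)/(b·c) = (2864 × 1112) / (497 × 1191) = 3184768 / 591927 = 5.38034
The odds of hearing loss are about 5.38 times as high in the exposed group.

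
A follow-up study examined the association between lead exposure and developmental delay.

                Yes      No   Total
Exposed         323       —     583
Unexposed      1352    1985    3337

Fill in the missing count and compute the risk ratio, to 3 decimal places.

1.367

The missing cell is in the exposed row: 583 − 323 = 260.
So a = 323, b = 260, c = 1352, d = 1985.
RR = [a/(a+b)] / [c/(c+d)] = (323/583) / (1352/3337) = 0.55403/0.40515 = 1.36746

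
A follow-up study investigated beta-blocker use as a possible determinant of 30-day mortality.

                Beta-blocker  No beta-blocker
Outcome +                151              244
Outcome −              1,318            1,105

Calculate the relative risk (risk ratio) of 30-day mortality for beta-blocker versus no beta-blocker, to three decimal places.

0.568

Reading the table with exposure as columns: a = 151 (Beta-blocker, case), b = 1318 (Beta-blocker, non-case), c = 244 (No beta-blocker, case), d = 1105.
Risk in exposed = 151/1469 = 0.10279; risk in unexposed = 244/1349 = 0.18087.
RR = 0.10279 / 0.18087 = 0.56830
The risk is 43% lower among the exposed than among the unexposed.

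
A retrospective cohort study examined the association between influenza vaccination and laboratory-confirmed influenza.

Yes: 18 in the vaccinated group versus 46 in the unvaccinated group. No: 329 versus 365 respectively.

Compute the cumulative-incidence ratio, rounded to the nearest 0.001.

From the description: a = 18, b = 329, c = 46, d = 365.
Risk in exposed = 18/347 = 0.05187; risk in unexposed = 46/411 = 0.11192.
RR = 0.05187 / 0.11192 = 0.46348
The risk is 54% lower among the exposed than among the unexposed.

0.463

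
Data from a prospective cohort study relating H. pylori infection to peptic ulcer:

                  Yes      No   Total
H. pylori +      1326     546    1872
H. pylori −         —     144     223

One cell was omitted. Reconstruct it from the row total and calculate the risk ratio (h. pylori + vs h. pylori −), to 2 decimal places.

2.00

The missing cell is in the unexposed row: 223 − 144 = 79.
So a = 1326, b = 546, c = 79, d = 144.
RR = [a/(a+b)] / [c/(c+d)] = (1326/1872) / (79/223) = 0.70833/0.35426 = 1.99947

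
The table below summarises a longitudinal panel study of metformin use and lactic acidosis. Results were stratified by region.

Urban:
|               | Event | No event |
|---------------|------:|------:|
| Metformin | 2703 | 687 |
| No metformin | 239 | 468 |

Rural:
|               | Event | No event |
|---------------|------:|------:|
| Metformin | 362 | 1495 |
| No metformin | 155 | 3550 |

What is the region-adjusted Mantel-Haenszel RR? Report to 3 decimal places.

2.836

RR_MH = Σ(aᵢ·n₀ᵢ/nᵢ) / Σ(cᵢ·n₁ᵢ/nᵢ), with n₁ᵢ = aᵢ+bᵢ (exposed), n₀ᵢ = cᵢ+dᵢ (unexposed), nᵢ = n₁ᵢ+n₀ᵢ.
Stratum 1 (Urban): n₁ = 3390, n₀ = 707, n = 4097; a·n₀/n = 2703·707/4097 = 466.4440; c·n₁/n = 239·3390/4097 = 197.7569
Stratum 2 (Rural): n₁ = 1857, n₀ = 3705, n = 5562; a·n₀/n = 362·3705/5562 = 241.1381; c·n₁/n = 155·1857/5562 = 51.7503
RR_MH = (466.4440 + 241.1381) / (197.7569 + 51.7503) = 707.5821 / 249.5072 = 2.83592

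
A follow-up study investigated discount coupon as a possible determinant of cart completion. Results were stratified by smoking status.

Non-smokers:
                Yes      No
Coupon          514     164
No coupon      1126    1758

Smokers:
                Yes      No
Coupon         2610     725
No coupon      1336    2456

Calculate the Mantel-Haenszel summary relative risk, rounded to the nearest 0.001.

RR_MH = Σ(aᵢ·n₀ᵢ/nᵢ) / Σ(cᵢ·n₁ᵢ/nᵢ), with n₁ᵢ = aᵢ+bᵢ (exposed), n₀ᵢ = cᵢ+dᵢ (unexposed), nᵢ = n₁ᵢ+n₀ᵢ.
Stratum 1 (Non-smokers): n₁ = 678, n₀ = 2884, n = 3562; a·n₀/n = 514·2884/3562 = 416.1640; c·n₁/n = 1126·678/3562 = 214.3257
Stratum 2 (Smokers): n₁ = 3335, n₀ = 3792, n = 7127; a·n₀/n = 2610·3792/7127 = 1388.6797; c·n₁/n = 1336·3335/7127 = 625.1663
RR_MH = (416.1640 + 1388.6797) / (214.3257 + 625.1663) = 1804.8436 / 839.4919 = 2.14992

2.150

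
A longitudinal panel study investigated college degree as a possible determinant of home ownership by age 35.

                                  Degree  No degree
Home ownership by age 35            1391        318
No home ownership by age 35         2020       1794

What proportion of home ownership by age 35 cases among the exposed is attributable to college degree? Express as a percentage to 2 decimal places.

63.08

Reading the table with exposure as columns: a = 1391 (Degree, case), b = 2020 (Degree, non-case), c = 318 (No degree, case), d = 1794.
Risk in exposed = 1391/3411 = 0.40780; risk in unexposed = 318/2112 = 0.15057.
RR = 0.40780/0.15057 = 2.70840
AR% = (RR − 1)/RR × 100 = (2.70840 − 1)/2.70840 × 100 = 63.0778%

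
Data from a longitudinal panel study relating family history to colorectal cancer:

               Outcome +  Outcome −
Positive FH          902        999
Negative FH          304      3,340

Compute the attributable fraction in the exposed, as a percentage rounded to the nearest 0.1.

82.4

Cells: a = 902, b = 999, c = 304, d = 3340.
Risk in exposed = 902/1901 = 0.47449; risk in unexposed = 304/3644 = 0.08342.
RR = 0.47449/0.08342 = 5.68760
AR% = (RR − 1)/RR × 100 = (5.68760 − 1)/5.68760 × 100 = 82.4179%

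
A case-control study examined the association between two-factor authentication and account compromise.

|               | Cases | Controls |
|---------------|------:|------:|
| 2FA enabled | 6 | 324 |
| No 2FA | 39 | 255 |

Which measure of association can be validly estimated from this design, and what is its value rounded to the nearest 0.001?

Cells: a = 6, b = 324, c = 39, d = 255.
This is a case-control study: participants were sampled on outcome status, so risks in the source population cannot be estimated directly — relative risk is not valid here. The odds ratio is the appropriate measure.
OR = (a·d)/(b·c) = (6 × 255) / (324 × 39) = 1530 / 12636 = 0.12108

0.121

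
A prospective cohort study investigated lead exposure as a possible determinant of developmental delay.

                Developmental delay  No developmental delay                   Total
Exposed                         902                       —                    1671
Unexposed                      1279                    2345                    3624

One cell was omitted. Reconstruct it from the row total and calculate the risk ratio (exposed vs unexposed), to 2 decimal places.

The missing cell is in the exposed row: 1671 − 902 = 769.
So a = 902, b = 769, c = 1279, d = 2345.
RR = [a/(a+b)] / [c/(c+d)] = (902/1671) / (1279/3624) = 0.53980/0.35292 = 1.52949

1.53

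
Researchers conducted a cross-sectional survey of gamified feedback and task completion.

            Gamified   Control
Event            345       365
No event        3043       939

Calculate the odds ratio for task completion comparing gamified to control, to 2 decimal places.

Reading the table with exposure as columns: a = 345 (Gamified, case), b = 3043 (Gamified, non-case), c = 365 (Control, case), d = 939.
OR = (a·d)/(b·c) = (345 × 939) / (3043 × 365) = 323955 / 1110695 = 0.29167
Exposure is associated with lower odds of task completion (OR = 0.29 < 1).

0.29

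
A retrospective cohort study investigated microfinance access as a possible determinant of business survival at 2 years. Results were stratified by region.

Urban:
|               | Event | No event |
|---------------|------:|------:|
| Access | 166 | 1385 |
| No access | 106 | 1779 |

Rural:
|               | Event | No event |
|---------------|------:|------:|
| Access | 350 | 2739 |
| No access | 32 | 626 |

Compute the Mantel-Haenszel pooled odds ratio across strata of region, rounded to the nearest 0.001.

2.184

OR_MH = Σ(aᵢdᵢ/nᵢ) / Σ(bᵢcᵢ/nᵢ), where nᵢ is the stratum total.
Stratum 1 (Urban): n = 3436; a·d/n = 166·1779/3436 = 85.9470; b·c/n = 1385·106/3436 = 42.7270
Stratum 2 (Rural): n = 3747; a·d/n = 350·626/3747 = 58.4734; b·c/n = 2739·32/3747 = 23.3915
OR_MH = (85.9470 + 58.4734) / (42.7270 + 23.3915) = 144.4205 / 66.1185 = 2.18427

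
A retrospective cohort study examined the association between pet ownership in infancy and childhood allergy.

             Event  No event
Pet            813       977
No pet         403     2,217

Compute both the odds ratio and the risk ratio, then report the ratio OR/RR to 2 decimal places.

Cells: a = 813, b = 977, c = 403, d = 2217.
OR = (813·2217)/(977·403) = 1802421/393731 = 4.57780
Risk in exposed = 813/1790 = 0.45419; risk in unexposed = 403/2620 = 0.15382; RR = 2.95280
OR/RR = 4.57780 / 2.95280 = 1.55033
The outcome is not rare, so the OR lies further from 1 than the RR.

1.55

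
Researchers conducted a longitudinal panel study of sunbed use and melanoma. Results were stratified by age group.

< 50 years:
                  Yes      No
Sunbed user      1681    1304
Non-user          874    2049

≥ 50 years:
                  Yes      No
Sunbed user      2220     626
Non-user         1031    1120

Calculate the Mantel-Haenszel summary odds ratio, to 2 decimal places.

3.36

OR_MH = Σ(aᵢdᵢ/nᵢ) / Σ(bᵢcᵢ/nᵢ), where nᵢ is the stratum total.
Stratum 1 (< 50 years): n = 5908; a·d/n = 1681·2049/5908 = 583.0008; b·c/n = 1304·874/5908 = 192.9072
Stratum 2 (≥ 50 years): n = 4997; a·d/n = 2220·1120/4997 = 497.5785; b·c/n = 626·1031/4997 = 129.1587
OR_MH = (583.0008 + 497.5785) / (192.9072 + 129.1587) = 1080.5794 / 322.0659 = 3.35515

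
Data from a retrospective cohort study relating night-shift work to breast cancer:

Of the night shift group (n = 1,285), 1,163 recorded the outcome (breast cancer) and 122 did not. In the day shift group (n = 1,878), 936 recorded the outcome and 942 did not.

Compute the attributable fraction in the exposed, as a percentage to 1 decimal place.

44.9

From the description: a = 1163, b = 122, c = 936, d = 942.
Risk in exposed = 1163/1285 = 0.90506; risk in unexposed = 936/1878 = 0.49840.
RR = 0.90506/0.49840 = 1.81592
AR% = (RR − 1)/RR × 100 = (1.81592 − 1)/1.81592 × 100 = 44.9314%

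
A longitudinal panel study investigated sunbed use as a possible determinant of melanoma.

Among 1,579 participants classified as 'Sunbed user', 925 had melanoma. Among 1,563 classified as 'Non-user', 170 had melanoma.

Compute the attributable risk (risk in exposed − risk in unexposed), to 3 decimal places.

From the description: a = 925, b = 654, c = 170, d = 1393.
Risk in exposed = 925/1579 = 0.585814; risk in unexposed = 170/1563 = 0.108765.
Risk difference = 0.585814 − 0.108765 = 0.477049

0.477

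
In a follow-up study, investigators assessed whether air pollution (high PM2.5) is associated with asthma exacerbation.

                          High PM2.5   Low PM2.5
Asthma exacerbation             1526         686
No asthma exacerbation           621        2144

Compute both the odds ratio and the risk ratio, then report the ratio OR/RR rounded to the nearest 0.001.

2.619

Reading the table with exposure as columns: a = 1526 (High PM2.5, case), b = 621 (High PM2.5, non-case), c = 686 (Low PM2.5, case), d = 2144.
OR = (1526·2144)/(621·686) = 3271744/426006 = 7.68004
Risk in exposed = 1526/2147 = 0.71076; risk in unexposed = 686/2830 = 0.24240; RR = 2.93214
OR/RR = 7.68004 / 2.93214 = 2.61926
The outcome is not rare, so the OR lies further from 1 than the RR.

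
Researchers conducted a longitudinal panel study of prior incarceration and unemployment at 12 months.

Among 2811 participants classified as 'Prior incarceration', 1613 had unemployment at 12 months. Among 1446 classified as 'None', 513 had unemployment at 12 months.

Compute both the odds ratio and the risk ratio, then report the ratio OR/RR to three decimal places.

From the description: a = 1613, b = 1198, c = 513, d = 933.
OR = (1613·933)/(1198·513) = 1504929/614574 = 2.44874
Risk in exposed = 1613/2811 = 0.57382; risk in unexposed = 513/1446 = 0.35477; RR = 1.61743
OR/RR = 2.44874 / 1.61743 = 1.51397
The outcome is not rare, so the OR lies further from 1 than the RR.

1.514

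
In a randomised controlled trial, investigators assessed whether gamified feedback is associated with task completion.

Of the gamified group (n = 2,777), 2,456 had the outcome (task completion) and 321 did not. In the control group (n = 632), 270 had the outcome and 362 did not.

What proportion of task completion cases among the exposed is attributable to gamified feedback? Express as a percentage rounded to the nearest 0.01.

From the description: a = 2456, b = 321, c = 270, d = 362.
Risk in exposed = 2456/2777 = 0.88441; risk in unexposed = 270/632 = 0.42722.
RR = 0.88441/0.42722 = 2.07017
AR% = (RR − 1)/RR × 100 = (2.07017 − 1)/2.07017 × 100 = 51.6948%

51.69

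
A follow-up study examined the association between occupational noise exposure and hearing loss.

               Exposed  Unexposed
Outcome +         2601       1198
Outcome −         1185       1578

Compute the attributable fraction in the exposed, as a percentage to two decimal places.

Reading the table with exposure as columns: a = 2601 (Exposed, case), b = 1185 (Exposed, non-case), c = 1198 (Unexposed, case), d = 1578.
Risk in exposed = 2601/3786 = 0.68700; risk in unexposed = 1198/2776 = 0.43156.
RR = 0.68700/0.43156 = 1.59192
AR% = (RR − 1)/RR × 100 = (1.59192 − 1)/1.59192 × 100 = 37.1829%

37.18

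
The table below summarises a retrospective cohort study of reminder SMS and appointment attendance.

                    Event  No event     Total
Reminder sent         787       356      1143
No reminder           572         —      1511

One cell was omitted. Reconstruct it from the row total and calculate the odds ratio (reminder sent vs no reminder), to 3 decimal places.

3.629

The missing cell is in the unexposed row: 1511 − 572 = 939.
So a = 787, b = 356, c = 572, d = 939.
OR = (a·d)/(b·c) = (787 × 939) / (356 × 572) = 738993 / 203632 = 3.62906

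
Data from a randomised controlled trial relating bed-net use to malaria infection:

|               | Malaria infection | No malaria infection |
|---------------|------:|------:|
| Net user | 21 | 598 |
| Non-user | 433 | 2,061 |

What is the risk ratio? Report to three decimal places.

0.195

Cells: a = 21, b = 598, c = 433, d = 2061.
Risk in exposed = 21/619 = 0.03393; risk in unexposed = 433/2494 = 0.17362.
RR = 0.03393 / 0.17362 = 0.19541
The risk is 80% lower among the exposed than among the unexposed.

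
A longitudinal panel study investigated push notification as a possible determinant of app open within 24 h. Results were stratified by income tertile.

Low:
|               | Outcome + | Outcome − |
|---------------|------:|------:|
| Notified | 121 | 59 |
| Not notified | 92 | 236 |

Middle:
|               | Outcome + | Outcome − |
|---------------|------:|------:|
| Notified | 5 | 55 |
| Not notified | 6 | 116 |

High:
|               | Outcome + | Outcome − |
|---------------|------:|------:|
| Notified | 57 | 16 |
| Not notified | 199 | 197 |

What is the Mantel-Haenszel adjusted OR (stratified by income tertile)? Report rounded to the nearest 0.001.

4.321

OR_MH = Σ(aᵢdᵢ/nᵢ) / Σ(bᵢcᵢ/nᵢ), where nᵢ is the stratum total.
Stratum 1 (Low): n = 508; a·d/n = 121·236/508 = 56.2126; b·c/n = 59·92/508 = 10.6850
Stratum 2 (Middle): n = 182; a·d/n = 5·116/182 = 3.1868; b·c/n = 55·6/182 = 1.8132
Stratum 3 (High): n = 469; a·d/n = 57·197/469 = 23.9424; b·c/n = 16·199/469 = 6.7889
OR_MH = (56.2126 + 3.1868 + 23.9424) / (10.6850 + 1.8132 + 6.7889) = 83.3418 / 19.2871 = 4.32111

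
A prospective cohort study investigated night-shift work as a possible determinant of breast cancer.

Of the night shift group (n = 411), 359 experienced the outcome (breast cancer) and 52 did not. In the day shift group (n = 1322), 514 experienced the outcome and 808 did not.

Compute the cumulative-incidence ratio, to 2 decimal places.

From the description: a = 359, b = 52, c = 514, d = 808.
Risk in exposed = 359/411 = 0.87348; risk in unexposed = 514/1322 = 0.38880.
RR = 0.87348 / 0.38880 = 2.24658
The risk among the exposed is 2.25 times that among the unexposed.

2.25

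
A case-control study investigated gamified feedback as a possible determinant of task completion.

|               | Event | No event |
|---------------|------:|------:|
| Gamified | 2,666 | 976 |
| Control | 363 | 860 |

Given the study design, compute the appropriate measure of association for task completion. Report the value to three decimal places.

6.471

Cells: a = 2666, b = 976, c = 363, d = 860.
This is a case-control study: participants were sampled on outcome status, so risks in the source population cannot be estimated directly — relative risk is not valid here. The odds ratio is the appropriate measure.
OR = (a·d)/(b·c) = (2666 × 860) / (976 × 363) = 2292760 / 354288 = 6.47146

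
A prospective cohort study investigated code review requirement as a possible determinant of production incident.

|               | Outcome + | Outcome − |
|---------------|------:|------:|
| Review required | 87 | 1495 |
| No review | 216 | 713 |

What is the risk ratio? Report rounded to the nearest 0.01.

0.24

Cells: a = 87, b = 1495, c = 216, d = 713.
Risk in exposed = 87/1582 = 0.05499; risk in unexposed = 216/929 = 0.23251.
RR = 0.05499 / 0.23251 = 0.23652
The risk is 76% lower among the exposed than among the unexposed.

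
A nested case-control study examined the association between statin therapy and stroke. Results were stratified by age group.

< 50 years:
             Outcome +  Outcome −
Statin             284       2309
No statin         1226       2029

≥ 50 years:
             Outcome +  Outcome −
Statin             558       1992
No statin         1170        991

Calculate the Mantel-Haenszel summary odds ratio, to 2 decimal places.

0.22

OR_MH = Σ(aᵢdᵢ/nᵢ) / Σ(bᵢcᵢ/nᵢ), where nᵢ is the stratum total.
Stratum 1 (< 50 years): n = 5848; a·d/n = 284·2029/5848 = 98.5356; b·c/n = 2309·1226/5848 = 484.0687
Stratum 2 (≥ 50 years): n = 4711; a·d/n = 558·991/4711 = 117.3802; b·c/n = 1992·1170/4711 = 494.7230
OR_MH = (98.5356 + 117.3802) / (484.0687 + 494.7230) = 215.9157 / 978.7917 = 0.22059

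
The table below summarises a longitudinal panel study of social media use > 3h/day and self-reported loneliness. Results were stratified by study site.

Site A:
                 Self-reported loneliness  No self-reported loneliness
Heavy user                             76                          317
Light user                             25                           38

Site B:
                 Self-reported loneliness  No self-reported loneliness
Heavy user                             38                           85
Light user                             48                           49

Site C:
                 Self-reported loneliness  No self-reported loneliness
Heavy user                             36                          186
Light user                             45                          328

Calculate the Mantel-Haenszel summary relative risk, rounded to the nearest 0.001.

RR_MH = Σ(aᵢ·n₀ᵢ/nᵢ) / Σ(cᵢ·n₁ᵢ/nᵢ), with n₁ᵢ = aᵢ+bᵢ (exposed), n₀ᵢ = cᵢ+dᵢ (unexposed), nᵢ = n₁ᵢ+n₀ᵢ.
Stratum 1 (Site A): n₁ = 393, n₀ = 63, n = 456; a·n₀/n = 76·63/456 = 10.5000; c·n₁/n = 25·393/456 = 21.5461
Stratum 2 (Site B): n₁ = 123, n₀ = 97, n = 220; a·n₀/n = 38·97/220 = 16.7545; c·n₁/n = 48·123/220 = 26.8364
Stratum 3 (Site C): n₁ = 222, n₀ = 373, n = 595; a·n₀/n = 36·373/595 = 22.5681; c·n₁/n = 45·222/595 = 16.7899
RR_MH = (10.5000 + 16.7545 + 22.5681) / (21.5461 + 26.8364 + 16.7899) = 49.8226 / 65.1723 = 0.76447

0.764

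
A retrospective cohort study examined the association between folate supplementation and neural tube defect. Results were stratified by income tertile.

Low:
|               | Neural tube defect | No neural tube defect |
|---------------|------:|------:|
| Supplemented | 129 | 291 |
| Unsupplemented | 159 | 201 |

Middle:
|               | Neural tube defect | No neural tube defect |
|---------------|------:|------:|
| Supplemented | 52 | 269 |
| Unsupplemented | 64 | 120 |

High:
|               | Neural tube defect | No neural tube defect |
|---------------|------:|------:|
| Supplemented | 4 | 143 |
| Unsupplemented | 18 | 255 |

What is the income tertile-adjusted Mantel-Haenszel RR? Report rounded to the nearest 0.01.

RR_MH = Σ(aᵢ·n₀ᵢ/nᵢ) / Σ(cᵢ·n₁ᵢ/nᵢ), with n₁ᵢ = aᵢ+bᵢ (exposed), n₀ᵢ = cᵢ+dᵢ (unexposed), nᵢ = n₁ᵢ+n₀ᵢ.
Stratum 1 (Low): n₁ = 420, n₀ = 360, n = 780; a·n₀/n = 129·360/780 = 59.5385; c·n₁/n = 159·420/780 = 85.6154
Stratum 2 (Middle): n₁ = 321, n₀ = 184, n = 505; a·n₀/n = 52·184/505 = 18.9465; c·n₁/n = 64·321/505 = 40.6812
Stratum 3 (High): n₁ = 147, n₀ = 273, n = 420; a·n₀/n = 4·273/420 = 2.6000; c·n₁/n = 18·147/420 = 6.3000
RR_MH = (59.5385 + 18.9465 + 2.6000) / (85.6154 + 40.6812 + 6.3000) = 81.0850 / 132.5966 = 0.61152

0.61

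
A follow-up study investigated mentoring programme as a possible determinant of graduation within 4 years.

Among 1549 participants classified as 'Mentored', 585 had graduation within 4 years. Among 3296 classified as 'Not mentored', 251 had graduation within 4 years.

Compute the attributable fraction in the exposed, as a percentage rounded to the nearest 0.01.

79.84

From the description: a = 585, b = 964, c = 251, d = 3045.
Risk in exposed = 585/1549 = 0.37766; risk in unexposed = 251/3296 = 0.07615.
RR = 0.37766/0.07615 = 4.95927
AR% = (RR − 1)/RR × 100 = (4.95927 − 1)/4.95927 × 100 = 79.8358%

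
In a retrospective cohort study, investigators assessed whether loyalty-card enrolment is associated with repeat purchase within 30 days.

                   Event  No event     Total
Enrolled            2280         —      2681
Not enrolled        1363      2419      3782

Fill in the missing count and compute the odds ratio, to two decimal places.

10.09

The missing cell is in the exposed row: 2681 − 2280 = 401.
So a = 2280, b = 401, c = 1363, d = 2419.
OR = (a·d)/(b·c) = (2280 × 2419) / (401 × 1363) = 5515320 / 546563 = 10.09091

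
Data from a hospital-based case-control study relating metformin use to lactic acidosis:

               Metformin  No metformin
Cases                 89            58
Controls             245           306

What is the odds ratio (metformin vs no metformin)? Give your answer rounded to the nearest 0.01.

Reading the table with exposure as columns: a = 89 (Metformin, case), b = 245 (Metformin, non-case), c = 58 (No metformin, case), d = 306.
OR = (a·d)/(b·c) = (89 × 306) / (245 × 58) = 27234 / 14210 = 1.91654
The odds of lactic acidosis are about 1.92 times as high in the metformin group.

1.92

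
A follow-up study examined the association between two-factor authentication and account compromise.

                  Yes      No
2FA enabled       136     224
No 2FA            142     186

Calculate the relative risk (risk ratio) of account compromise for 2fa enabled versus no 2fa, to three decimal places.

0.873

Cells: a = 136, b = 224, c = 142, d = 186.
Risk in exposed = 136/360 = 0.37778; risk in unexposed = 142/328 = 0.43293.
RR = 0.37778 / 0.43293 = 0.87261
The risk is 13% lower among the exposed than among the unexposed.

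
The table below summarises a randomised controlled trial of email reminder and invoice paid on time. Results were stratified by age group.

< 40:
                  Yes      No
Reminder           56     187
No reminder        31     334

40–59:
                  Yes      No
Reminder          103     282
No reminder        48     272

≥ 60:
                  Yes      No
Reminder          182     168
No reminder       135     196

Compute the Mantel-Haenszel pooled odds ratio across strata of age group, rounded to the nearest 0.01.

1.98

OR_MH = Σ(aᵢdᵢ/nᵢ) / Σ(bᵢcᵢ/nᵢ), where nᵢ is the stratum total.
Stratum 1 (< 40): n = 608; a·d/n = 56·334/608 = 30.7632; b·c/n = 187·31/608 = 9.5345
Stratum 2 (40–59): n = 705; a·d/n = 103·272/705 = 39.7390; b·c/n = 282·48/705 = 19.2000
Stratum 3 (≥ 60): n = 681; a·d/n = 182·196/681 = 52.3818; b·c/n = 168·135/681 = 33.3040
OR_MH = (30.7632 + 39.7390 + 52.3818) / (9.5345 + 19.2000 + 33.3040) = 122.8840 / 62.0385 = 1.98077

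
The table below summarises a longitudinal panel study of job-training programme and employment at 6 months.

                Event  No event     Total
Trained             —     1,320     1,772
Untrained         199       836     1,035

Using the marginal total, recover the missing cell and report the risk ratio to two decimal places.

1.33

The missing cell is in the exposed row: 1772 − 1320 = 452.
So a = 452, b = 1320, c = 199, d = 836.
RR = [a/(a+b)] / [c/(c+d)] = (452/1772) / (199/1035) = 0.25508/0.19227 = 1.32667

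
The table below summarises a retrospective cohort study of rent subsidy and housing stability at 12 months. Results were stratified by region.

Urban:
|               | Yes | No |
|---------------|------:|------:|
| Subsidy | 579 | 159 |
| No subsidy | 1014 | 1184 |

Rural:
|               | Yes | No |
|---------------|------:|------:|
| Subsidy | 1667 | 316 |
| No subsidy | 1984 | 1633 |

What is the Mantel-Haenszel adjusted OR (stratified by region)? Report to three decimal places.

OR_MH = Σ(aᵢdᵢ/nᵢ) / Σ(bᵢcᵢ/nᵢ), where nᵢ is the stratum total.
Stratum 1 (Urban): n = 2936; a·d/n = 579·1184/2936 = 233.4932; b·c/n = 159·1014/2936 = 54.9135
Stratum 2 (Rural): n = 5600; a·d/n = 1667·1633/5600 = 486.1091; b·c/n = 316·1984/5600 = 111.9543
OR_MH = (233.4932 + 486.1091) / (54.9135 + 111.9543) = 719.6023 / 166.8678 = 4.31241

4.312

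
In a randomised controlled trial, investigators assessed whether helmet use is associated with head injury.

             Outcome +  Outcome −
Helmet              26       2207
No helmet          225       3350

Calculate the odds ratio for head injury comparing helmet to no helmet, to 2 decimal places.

0.18

Cells: a = 26, b = 2207, c = 225, d = 3350.
OR = (a·d)/(b·c) = (26 × 3350) / (2207 × 225) = 87100 / 496575 = 0.17540
Exposure is associated with lower odds of head injury (OR = 0.18 < 1).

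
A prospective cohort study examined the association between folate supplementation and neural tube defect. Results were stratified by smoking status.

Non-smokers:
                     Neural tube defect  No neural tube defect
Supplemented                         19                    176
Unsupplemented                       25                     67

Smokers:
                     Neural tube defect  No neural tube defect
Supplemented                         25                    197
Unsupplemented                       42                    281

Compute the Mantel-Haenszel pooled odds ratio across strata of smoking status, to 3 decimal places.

0.568

OR_MH = Σ(aᵢdᵢ/nᵢ) / Σ(bᵢcᵢ/nᵢ), where nᵢ is the stratum total.
Stratum 1 (Non-smokers): n = 287; a·d/n = 19·67/287 = 4.4355; b·c/n = 176·25/287 = 15.3310
Stratum 2 (Smokers): n = 545; a·d/n = 25·281/545 = 12.8899; b·c/n = 197·42/545 = 15.1817
OR_MH = (4.4355 + 12.8899) / (15.3310 + 15.1817) = 17.3254 / 30.5127 = 0.56781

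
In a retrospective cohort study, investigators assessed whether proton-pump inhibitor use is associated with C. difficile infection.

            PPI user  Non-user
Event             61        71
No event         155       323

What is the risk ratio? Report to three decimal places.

Reading the table with exposure as columns: a = 61 (PPI user, case), b = 155 (PPI user, non-case), c = 71 (Non-user, case), d = 323.
Risk in exposed = 61/216 = 0.28241; risk in unexposed = 71/394 = 0.18020.
RR = 0.28241 / 0.18020 = 1.56716
The risk among the exposed is 1.57 times that among the unexposed.

1.567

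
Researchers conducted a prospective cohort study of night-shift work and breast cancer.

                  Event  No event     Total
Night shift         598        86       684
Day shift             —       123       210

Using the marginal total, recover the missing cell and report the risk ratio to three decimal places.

The missing cell is in the unexposed row: 210 − 123 = 87.
So a = 598, b = 86, c = 87, d = 123.
RR = [a/(a+b)] / [c/(c+d)] = (598/684) / (87/210) = 0.87427/0.41429 = 2.11030

2.110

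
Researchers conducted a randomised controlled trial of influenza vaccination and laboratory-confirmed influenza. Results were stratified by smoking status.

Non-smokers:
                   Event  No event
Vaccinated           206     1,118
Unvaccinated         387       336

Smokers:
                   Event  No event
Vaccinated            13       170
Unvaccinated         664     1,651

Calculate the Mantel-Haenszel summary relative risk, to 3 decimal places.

0.284

RR_MH = Σ(aᵢ·n₀ᵢ/nᵢ) / Σ(cᵢ·n₁ᵢ/nᵢ), with n₁ᵢ = aᵢ+bᵢ (exposed), n₀ᵢ = cᵢ+dᵢ (unexposed), nᵢ = n₁ᵢ+n₀ᵢ.
Stratum 1 (Non-smokers): n₁ = 1324, n₀ = 723, n = 2047; a·n₀/n = 206·723/2047 = 72.7592; c·n₁/n = 387·1324/2047 = 250.3117
Stratum 2 (Smokers): n₁ = 183, n₀ = 2315, n = 2498; a·n₀/n = 13·2315/2498 = 12.0476; c·n₁/n = 664·183/2498 = 48.6437
RR_MH = (72.7592 + 12.0476) / (250.3117 + 48.6437) = 84.8068 / 298.9554 = 0.28368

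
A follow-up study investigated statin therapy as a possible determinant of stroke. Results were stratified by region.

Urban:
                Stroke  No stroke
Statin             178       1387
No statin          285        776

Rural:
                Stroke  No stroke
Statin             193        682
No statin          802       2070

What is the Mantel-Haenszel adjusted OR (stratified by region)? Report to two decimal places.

OR_MH = Σ(aᵢdᵢ/nᵢ) / Σ(bᵢcᵢ/nᵢ), where nᵢ is the stratum total.
Stratum 1 (Urban): n = 2626; a·d/n = 178·776/2626 = 52.6002; b·c/n = 1387·285/2626 = 150.5312
Stratum 2 (Rural): n = 3747; a·d/n = 193·2070/3747 = 106.6213; b·c/n = 682·802/3747 = 145.9738
OR_MH = (52.6002 + 106.6213) / (150.5312 + 145.9738) = 159.2214 / 296.5051 = 0.53699

0.54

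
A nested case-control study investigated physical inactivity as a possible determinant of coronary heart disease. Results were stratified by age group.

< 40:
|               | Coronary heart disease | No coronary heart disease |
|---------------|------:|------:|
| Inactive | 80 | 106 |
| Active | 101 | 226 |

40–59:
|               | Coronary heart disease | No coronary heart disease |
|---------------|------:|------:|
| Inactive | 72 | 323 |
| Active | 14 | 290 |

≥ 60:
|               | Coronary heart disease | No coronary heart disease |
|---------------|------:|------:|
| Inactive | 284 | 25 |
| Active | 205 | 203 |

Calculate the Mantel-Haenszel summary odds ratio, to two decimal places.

OR_MH = Σ(aᵢdᵢ/nᵢ) / Σ(bᵢcᵢ/nᵢ), where nᵢ is the stratum total.
Stratum 1 (< 40): n = 513; a·d/n = 80·226/513 = 35.2437; b·c/n = 106·101/513 = 20.8694
Stratum 2 (40–59): n = 699; a·d/n = 72·290/699 = 29.8712; b·c/n = 323·14/699 = 6.4692
Stratum 3 (≥ 60): n = 717; a·d/n = 284·203/717 = 80.4073; b·c/n = 25·205/717 = 7.1478
OR_MH = (35.2437 + 29.8712 + 80.4073) / (20.8694 + 6.4692 + 7.1478) = 145.5222 / 34.4865 = 4.21969

4.22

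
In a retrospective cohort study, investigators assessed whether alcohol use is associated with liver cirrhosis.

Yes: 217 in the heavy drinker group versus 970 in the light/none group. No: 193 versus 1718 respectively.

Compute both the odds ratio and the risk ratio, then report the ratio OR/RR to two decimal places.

From the description: a = 217, b = 193, c = 970, d = 1718.
OR = (217·1718)/(193·970) = 372806/187210 = 1.99138
Risk in exposed = 217/410 = 0.52927; risk in unexposed = 970/2688 = 0.36086; RR = 1.46667
OR/RR = 1.99138 / 1.46667 = 1.35775
The outcome is not rare, so the OR lies further from 1 than the RR.

1.36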